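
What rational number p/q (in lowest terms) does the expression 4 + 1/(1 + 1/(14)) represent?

74/15

Start with 14.
1 + 1/(14/1) = 1 + 1/14 = 15/14
4 + 1/(15/14) = 4 + 14/15 = 74/15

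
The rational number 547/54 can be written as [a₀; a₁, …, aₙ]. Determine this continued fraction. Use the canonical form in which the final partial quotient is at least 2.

547 ÷ 54 → quotient 10, remainder 7
54 ÷ 7 → quotient 7, remainder 5
7 ÷ 5 → quotient 1, remainder 2
5 ÷ 2 → quotient 2, remainder 1
2 ÷ 1 → quotient 2, remainder 0

[10; 7, 1, 2, 2]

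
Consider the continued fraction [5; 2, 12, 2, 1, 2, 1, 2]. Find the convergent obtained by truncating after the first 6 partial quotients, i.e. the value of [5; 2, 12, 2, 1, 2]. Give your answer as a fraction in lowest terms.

a_0 = 5: 5/1
a_1 = 2: 11/2
a_2 = 12: 137/25
a_3 = 2: 285/52
a_4 = 1: 422/77
a_5 = 2: 1129/206

1129/206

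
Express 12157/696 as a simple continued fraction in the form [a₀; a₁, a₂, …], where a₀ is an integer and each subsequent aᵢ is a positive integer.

Run the Euclidean algorithm, recording each quotient:
12157 = 17·696 + 325, so a_0 = 17
696 = 2·325 + 46, so a_1 = 2
325 = 7·46 + 3, so a_2 = 7
46 = 15·3 + 1, so a_3 = 15
3 = 3·1 + 0, so a_4 = 3

[17; 2, 7, 15, 3]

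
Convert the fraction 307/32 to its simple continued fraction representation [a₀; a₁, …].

Apply division with remainder until the remainder is 0:
307 = 9·32 + 19, so a_0 = 9
32 = 1·19 + 13, so a_1 = 1
19 = 1·13 + 6, so a_2 = 1
13 = 2·6 + 1, so a_3 = 2
6 = 6·1 + 0, so a_4 = 6

[9; 1, 1, 2, 6]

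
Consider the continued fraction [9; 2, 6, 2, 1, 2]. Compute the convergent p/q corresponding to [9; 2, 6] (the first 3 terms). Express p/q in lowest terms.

Use the convergent recurrence hₖ = aₖ·hₖ₋₁ + hₖ₋₂ (and likewise for the denominators kₖ):
a_0 = 9: 9/1
a_1 = 2: 19/2
a_2 = 6: 123/13

123/13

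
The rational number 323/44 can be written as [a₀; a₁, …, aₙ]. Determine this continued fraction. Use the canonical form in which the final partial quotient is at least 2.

[7; 2, 1, 14]

⌊323/44⌋ = 7, remainder 15
⌊44/15⌋ = 2, remainder 14
⌊15/14⌋ = 1, remainder 1
⌊14/1⌋ = 14, remainder 0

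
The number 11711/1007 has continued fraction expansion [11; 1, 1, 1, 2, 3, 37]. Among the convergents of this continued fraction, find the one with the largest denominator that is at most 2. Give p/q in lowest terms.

List convergents until the denominator exceeds the bound:
a_0 = 11: 11/1  (≤ bound)
a_1 = 1: 12/1  (≤ bound)
a_2 = 1: 23/2  (≤ bound)
a_3 = 1: 35/3  (> 2, stop)

23/2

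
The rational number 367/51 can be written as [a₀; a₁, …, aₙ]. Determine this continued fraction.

367 = 7·51 + 10, so a_0 = 7
51 = 5·10 + 1, so a_1 = 5
10 = 10·1 + 0, so a_2 = 10

[7; 5, 10]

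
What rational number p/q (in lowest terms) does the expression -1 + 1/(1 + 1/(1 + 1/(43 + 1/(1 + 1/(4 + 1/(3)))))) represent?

-701/1418

Compute successive convergents:
a_0 = -1: -1/1
a_1 = 1: 0/1
a_2 = 1: -1/2
a_3 = 43: -43/87
a_4 = 1: -44/89
a_5 = 4: -219/443
a_6 = 3: -701/1418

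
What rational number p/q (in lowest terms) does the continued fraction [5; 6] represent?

Start with 6.
5 + 1/(6/1) = 5 + 1/6 = 31/6

31/6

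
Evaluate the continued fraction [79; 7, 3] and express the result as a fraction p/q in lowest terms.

1741/22

Start with 3.
7 + 1/(3/1) = 7 + 1/3 = 22/3
79 + 1/(22/3) = 79 + 3/22 = 1741/22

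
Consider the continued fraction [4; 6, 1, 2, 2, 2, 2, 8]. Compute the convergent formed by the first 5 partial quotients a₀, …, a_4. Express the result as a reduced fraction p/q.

Build up convergents one term at a time:
a_0 = 4: 4/1
a_1 = 6: 25/6
a_2 = 1: 29/7
a_3 = 2: 83/20
a_4 = 2: 195/47

195/47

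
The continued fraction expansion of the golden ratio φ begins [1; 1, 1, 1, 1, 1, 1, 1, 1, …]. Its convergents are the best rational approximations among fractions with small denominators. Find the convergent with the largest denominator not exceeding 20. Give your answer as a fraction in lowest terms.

List convergents until the denominator exceeds the bound:
a_0 = 1: 1/1  (≤ bound)
a_1 = 1: 2/1  (≤ bound)
a_2 = 1: 3/2  (≤ bound)
a_3 = 1: 5/3  (≤ bound)
a_4 = 1: 8/5  (≤ bound)
a_5 = 1: 13/8  (≤ bound)
a_6 = 1: 21/13  (≤ bound)
a_7 = 1: 34/21  (> 20, stop)

21/13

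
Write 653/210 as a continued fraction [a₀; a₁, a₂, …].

653 = 3·210 + 23, so a_0 = 3
210 = 9·23 + 3, so a_1 = 9
23 = 7·3 + 2, so a_2 = 7
3 = 1·2 + 1, so a_3 = 1
2 = 2·1 + 0, so a_4 = 2

[3; 9, 7, 1, 2]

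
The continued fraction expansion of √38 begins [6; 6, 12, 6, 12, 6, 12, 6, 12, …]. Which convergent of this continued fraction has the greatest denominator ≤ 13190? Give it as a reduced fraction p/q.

33294/5401

a_0 = 6: 6/1  (≤ bound)
a_1 = 6: 37/6  (≤ bound)
a_2 = 12: 450/73  (≤ bound)
a_3 = 6: 2737/444  (≤ bound)
a_4 = 12: 33294/5401  (≤ bound)
a_5 = 6: 202501/32850  (> 13190, stop)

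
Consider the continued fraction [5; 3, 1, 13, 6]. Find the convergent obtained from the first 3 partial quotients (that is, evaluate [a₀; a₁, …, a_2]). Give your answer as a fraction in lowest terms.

21/4

Starting at the tail and folding back:
Start with 1.
3 + 1/(1/1) = 3 + 1/1 = 4/1
5 + 1/(4/1) = 5 + 1/4 = 21/4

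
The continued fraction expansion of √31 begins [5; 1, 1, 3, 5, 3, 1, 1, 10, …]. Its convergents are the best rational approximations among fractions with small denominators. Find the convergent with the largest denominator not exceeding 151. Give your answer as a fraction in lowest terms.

657/118

List convergents until the denominator exceeds the bound:
a_0 = 5: 5/1  (≤ bound)
a_1 = 1: 6/1  (≤ bound)
a_2 = 1: 11/2  (≤ bound)
a_3 = 3: 39/7  (≤ bound)
a_4 = 5: 206/37  (≤ bound)
a_5 = 3: 657/118  (≤ bound)
a_6 = 1: 863/155  (> 151, stop)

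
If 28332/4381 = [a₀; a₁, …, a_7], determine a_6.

⌊28332/4381⌋ = 6, remainder 2046
⌊4381/2046⌋ = 2, remainder 289
⌊2046/289⌋ = 7, remainder 23
⌊289/23⌋ = 12, remainder 13
⌊23/13⌋ = 1, remainder 10
⌊13/10⌋ = 1, remainder 3
⌊10/3⌋ = 3, remainder 1

3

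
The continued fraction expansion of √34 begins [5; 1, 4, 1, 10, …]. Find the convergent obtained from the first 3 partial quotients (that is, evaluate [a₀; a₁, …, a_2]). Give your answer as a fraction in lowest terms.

29/5

a_0 = 5: 5/1
a_1 = 1: 6/1
a_2 = 4: 29/5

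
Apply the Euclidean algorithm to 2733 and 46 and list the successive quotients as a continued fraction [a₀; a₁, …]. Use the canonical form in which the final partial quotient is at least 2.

Run the Euclidean algorithm, recording each quotient:
⌊2733/46⌋ = 59, remainder 19
⌊46/19⌋ = 2, remainder 8
⌊19/8⌋ = 2, remainder 3
⌊8/3⌋ = 2, remainder 2
⌊3/2⌋ = 1, remainder 1
⌊2/1⌋ = 2, remainder 0

[59; 2, 2, 2, 1, 2]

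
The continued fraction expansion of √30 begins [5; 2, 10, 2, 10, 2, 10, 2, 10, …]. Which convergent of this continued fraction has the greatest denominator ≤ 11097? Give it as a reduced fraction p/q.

List convergents until the denominator exceeds the bound:
a_0 = 5: 5/1  (≤ bound)
a_1 = 2: 11/2  (≤ bound)
a_2 = 10: 115/21  (≤ bound)
a_3 = 2: 241/44  (≤ bound)
a_4 = 10: 2525/461  (≤ bound)
a_5 = 2: 5291/966  (≤ bound)
a_6 = 10: 55435/10121  (≤ bound)
a_7 = 2: 116161/21208  (> 11097, stop)

55435/10121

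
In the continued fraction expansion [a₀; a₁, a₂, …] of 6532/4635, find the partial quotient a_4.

1

⌊6532/4635⌋ = 1, remainder 1897
⌊4635/1897⌋ = 2, remainder 841
⌊1897/841⌋ = 2, remainder 215
⌊841/215⌋ = 3, remainder 196
⌊215/196⌋ = 1, remainder 19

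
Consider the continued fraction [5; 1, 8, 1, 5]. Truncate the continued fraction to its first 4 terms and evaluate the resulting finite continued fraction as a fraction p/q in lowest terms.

59/10

Starting at the tail and folding back:
Start with 1.
8 + 1/(1/1) = 8 + 1/1 = 9/1
1 + 1/(9/1) = 1 + 1/9 = 10/9
5 + 1/(10/9) = 5 + 9/10 = 59/10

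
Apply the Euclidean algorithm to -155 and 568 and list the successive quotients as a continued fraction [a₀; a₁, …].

[-1; 1, 2, 1, 1, 1, 51]

⌊-155/568⌋ = -1, remainder 413
⌊568/413⌋ = 1, remainder 155
⌊413/155⌋ = 2, remainder 103
⌊155/103⌋ = 1, remainder 52
⌊103/52⌋ = 1, remainder 51
⌊52/51⌋ = 1, remainder 1
⌊51/1⌋ = 51, remainder 0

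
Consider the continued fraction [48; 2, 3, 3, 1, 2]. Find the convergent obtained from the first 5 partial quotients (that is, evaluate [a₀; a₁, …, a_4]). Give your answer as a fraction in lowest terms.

a_0 = 48: 48/1
a_1 = 2: 97/2
a_2 = 3: 339/7
a_3 = 3: 1114/23
a_4 = 1: 1453/30

1453/30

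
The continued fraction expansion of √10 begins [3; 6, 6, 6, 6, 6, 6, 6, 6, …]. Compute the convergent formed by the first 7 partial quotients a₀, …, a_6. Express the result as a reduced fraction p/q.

Compute successive convergents:
a_0 = 3: 3/1
a_1 = 6: 19/6
a_2 = 6: 117/37
a_3 = 6: 721/228
a_4 = 6: 4443/1405
a_5 = 6: 27379/8658
a_6 = 6: 168717/53353

168717/53353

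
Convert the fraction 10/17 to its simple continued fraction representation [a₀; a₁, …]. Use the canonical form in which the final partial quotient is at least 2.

[0; 1, 1, 2, 3]

10 = 0·17 + 10, so a_0 = 0
17 = 1·10 + 7, so a_1 = 1
10 = 1·7 + 3, so a_2 = 1
7 = 2·3 + 1, so a_3 = 2
3 = 3·1 + 0, so a_4 = 3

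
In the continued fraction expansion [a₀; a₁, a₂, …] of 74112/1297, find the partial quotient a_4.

3

Apply division with remainder until the remainder is 0:
74112 ÷ 1297 → quotient 57, remainder 183
1297 ÷ 183 → quotient 7, remainder 16
183 ÷ 16 → quotient 11, remainder 7
16 ÷ 7 → quotient 2, remainder 2
7 ÷ 2 → quotient 3, remainder 1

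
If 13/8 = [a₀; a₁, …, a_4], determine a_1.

1

13 ÷ 8 → quotient 1, remainder 5
8 ÷ 5 → quotient 1, remainder 3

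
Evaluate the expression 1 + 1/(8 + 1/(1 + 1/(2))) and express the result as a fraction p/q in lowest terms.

29/26

a_0 = 1: 1/1
a_1 = 8: 9/8
a_2 = 1: 10/9
a_3 = 2: 29/26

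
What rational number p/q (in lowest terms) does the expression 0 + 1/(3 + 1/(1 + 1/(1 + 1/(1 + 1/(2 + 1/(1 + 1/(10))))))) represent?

Work from the innermost term outward:
Start with 10.
1 + 1/(10/1) = 1 + 1/10 = 11/10
2 + 1/(11/10) = 2 + 10/11 = 32/11
1 + 1/(32/11) = 1 + 11/32 = 43/32
1 + 1/(43/32) = 1 + 32/43 = 75/43
1 + 1/(75/43) = 1 + 43/75 = 118/75
3 + 1/(118/75) = 3 + 75/118 = 429/118
0 + 1/(429/118) = 0 + 118/429 = 118/429

118/429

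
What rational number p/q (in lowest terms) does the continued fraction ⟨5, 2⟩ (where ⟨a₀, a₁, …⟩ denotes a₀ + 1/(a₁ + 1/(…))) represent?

Build up convergents one term at a time:
a_0 = 5: 5/1
a_1 = 2: 11/2

11/2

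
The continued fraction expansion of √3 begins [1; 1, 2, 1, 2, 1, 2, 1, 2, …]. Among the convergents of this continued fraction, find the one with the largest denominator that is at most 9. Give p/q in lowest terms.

a_0 = 1: 1/1  (≤ bound)
a_1 = 1: 2/1  (≤ bound)
a_2 = 2: 5/3  (≤ bound)
a_3 = 1: 7/4  (≤ bound)
a_4 = 2: 19/11  (> 9, stop)

7/4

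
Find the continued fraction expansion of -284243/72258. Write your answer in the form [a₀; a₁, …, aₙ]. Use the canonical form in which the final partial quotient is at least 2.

[-4; 15, 11, 3, 9, 15]

-284243 ÷ 72258 → quotient -4, remainder 4789
72258 ÷ 4789 → quotient 15, remainder 423
4789 ÷ 423 → quotient 11, remainder 136
423 ÷ 136 → quotient 3, remainder 15
136 ÷ 15 → quotient 9, remainder 1
15 ÷ 1 → quotient 15, remainder 0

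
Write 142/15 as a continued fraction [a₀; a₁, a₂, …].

[9; 2, 7]

142 ÷ 15 → quotient 9, remainder 7
15 ÷ 7 → quotient 2, remainder 1
7 ÷ 1 → quotient 7, remainder 0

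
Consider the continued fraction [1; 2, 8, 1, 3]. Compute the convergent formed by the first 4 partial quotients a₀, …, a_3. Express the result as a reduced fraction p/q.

28/19

Work from the innermost term outward:
Start with 1.
8 + 1/(1/1) = 8 + 1/1 = 9/1
2 + 1/(9/1) = 2 + 1/9 = 19/9
1 + 1/(19/9) = 1 + 9/19 = 28/19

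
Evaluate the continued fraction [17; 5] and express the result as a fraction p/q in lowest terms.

86/5

a_0 = 17: 17/1
a_1 = 5: 86/5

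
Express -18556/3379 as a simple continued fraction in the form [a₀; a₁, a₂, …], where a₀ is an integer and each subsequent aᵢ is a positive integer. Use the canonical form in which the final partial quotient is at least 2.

[-6; 1, 1, 29, 7, 8]

-18556 = -6·3379 + 1718, so a_0 = -6
3379 = 1·1718 + 1661, so a_1 = 1
1718 = 1·1661 + 57, so a_2 = 1
1661 = 29·57 + 8, so a_3 = 29
57 = 7·8 + 1, so a_4 = 7
8 = 8·1 + 0, so a_5 = 8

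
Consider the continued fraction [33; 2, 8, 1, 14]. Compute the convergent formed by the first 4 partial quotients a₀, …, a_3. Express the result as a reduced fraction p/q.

636/19

Start with 1.
8 + 1/(1/1) = 8 + 1/1 = 9/1
2 + 1/(9/1) = 2 + 1/9 = 19/9
33 + 1/(19/9) = 33 + 9/19 = 636/19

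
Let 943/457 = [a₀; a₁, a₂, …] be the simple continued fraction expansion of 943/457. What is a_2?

1

Run the Euclidean algorithm, recording each quotient:
943 = 2·457 + 29, so a_0 = 2
457 = 15·29 + 22, so a_1 = 15
29 = 1·22 + 7, so a_2 = 1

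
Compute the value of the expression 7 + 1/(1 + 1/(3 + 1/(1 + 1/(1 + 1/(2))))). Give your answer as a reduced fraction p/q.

Use the convergent recurrence hₖ = aₖ·hₖ₋₁ + hₖ₋₂ (and likewise for the denominators kₖ):
a_0 = 7: 7/1
a_1 = 1: 8/1
a_2 = 3: 31/4
a_3 = 1: 39/5
a_4 = 1: 70/9
a_5 = 2: 179/23

179/23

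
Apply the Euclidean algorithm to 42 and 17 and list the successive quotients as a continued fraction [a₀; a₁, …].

[2; 2, 8]

Repeatedly divide and take the remainder:
42 ÷ 17 → quotient 2, remainder 8
17 ÷ 8 → quotient 2, remainder 1
8 ÷ 1 → quotient 8, remainder 0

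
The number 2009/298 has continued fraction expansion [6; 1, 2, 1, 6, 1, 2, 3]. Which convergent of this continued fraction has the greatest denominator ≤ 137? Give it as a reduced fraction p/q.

a_0 = 6: 6/1  (≤ bound)
a_1 = 1: 7/1  (≤ bound)
a_2 = 2: 20/3  (≤ bound)
a_3 = 1: 27/4  (≤ bound)
a_4 = 6: 182/27  (≤ bound)
a_5 = 1: 209/31  (≤ bound)
a_6 = 2: 600/89  (≤ bound)
a_7 = 3: 2009/298  (> 137, stop)

600/89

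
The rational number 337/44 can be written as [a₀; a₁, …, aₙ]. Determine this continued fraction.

[7; 1, 1, 1, 14]

337 = 7·44 + 29, so a_0 = 7
44 = 1·29 + 15, so a_1 = 1
29 = 1·15 + 14, so a_2 = 1
15 = 1·14 + 1, so a_3 = 1
14 = 14·1 + 0, so a_4 = 14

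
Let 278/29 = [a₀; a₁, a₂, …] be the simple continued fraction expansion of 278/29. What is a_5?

Run the Euclidean algorithm, recording each quotient:
⌊278/29⌋ = 9, remainder 17
⌊29/17⌋ = 1, remainder 12
⌊17/12⌋ = 1, remainder 5
⌊12/5⌋ = 2, remainder 2
⌊5/2⌋ = 2, remainder 1
⌊2/1⌋ = 2, remainder 0

2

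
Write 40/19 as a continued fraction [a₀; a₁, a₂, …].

Repeatedly divide and take the remainder:
⌊40/19⌋ = 2, remainder 2
⌊19/2⌋ = 9, remainder 1
⌊2/1⌋ = 2, remainder 0

[2; 9, 2]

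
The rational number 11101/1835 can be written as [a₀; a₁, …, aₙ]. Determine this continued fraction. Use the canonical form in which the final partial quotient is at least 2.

11101 = 6·1835 + 91, so a_0 = 6
1835 = 20·91 + 15, so a_1 = 20
91 = 6·15 + 1, so a_2 = 6
15 = 15·1 + 0, so a_3 = 15

[6; 20, 6, 15]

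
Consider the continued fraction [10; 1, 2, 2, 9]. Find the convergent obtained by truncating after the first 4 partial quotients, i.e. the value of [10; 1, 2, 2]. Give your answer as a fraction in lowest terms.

75/7

a_0 = 10: 10/1
a_1 = 1: 11/1
a_2 = 2: 32/3
a_3 = 2: 75/7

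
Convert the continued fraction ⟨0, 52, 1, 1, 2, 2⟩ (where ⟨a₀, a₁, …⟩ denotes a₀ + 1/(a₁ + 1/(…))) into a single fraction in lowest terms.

Start with 2.
2 + 1/(2/1) = 2 + 1/2 = 5/2
1 + 1/(5/2) = 1 + 2/5 = 7/5
1 + 1/(7/5) = 1 + 5/7 = 12/7
52 + 1/(12/7) = 52 + 7/12 = 631/12
0 + 1/(631/12) = 0 + 12/631 = 12/631

12/631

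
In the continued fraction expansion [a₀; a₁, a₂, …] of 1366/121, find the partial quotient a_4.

1366 ÷ 121 → quotient 11, remainder 35
121 ÷ 35 → quotient 3, remainder 16
35 ÷ 16 → quotient 2, remainder 3
16 ÷ 3 → quotient 5, remainder 1
3 ÷ 1 → quotient 3, remainder 0

3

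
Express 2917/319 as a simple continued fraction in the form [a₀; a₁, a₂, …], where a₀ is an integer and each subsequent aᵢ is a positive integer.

[9; 6, 1, 14, 3]

Run the Euclidean algorithm, recording each quotient:
2917 ÷ 319 → quotient 9, remainder 46
319 ÷ 46 → quotient 6, remainder 43
46 ÷ 43 → quotient 1, remainder 3
43 ÷ 3 → quotient 14, remainder 1
3 ÷ 1 → quotient 3, remainder 0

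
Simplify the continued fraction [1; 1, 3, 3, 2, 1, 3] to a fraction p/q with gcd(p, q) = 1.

281/159

a_0 = 1: 1/1
a_1 = 1: 2/1
a_2 = 3: 7/4
a_3 = 3: 23/13
a_4 = 2: 53/30
a_5 = 1: 76/43
a_6 = 3: 281/159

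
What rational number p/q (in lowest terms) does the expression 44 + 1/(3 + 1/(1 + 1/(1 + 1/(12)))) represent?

Starting at the tail and folding back:
Start with 12.
1 + 1/(12/1) = 1 + 1/12 = 13/12
1 + 1/(13/12) = 1 + 12/13 = 25/13
3 + 1/(25/13) = 3 + 13/25 = 88/25
44 + 1/(88/25) = 44 + 25/88 = 3897/88

3897/88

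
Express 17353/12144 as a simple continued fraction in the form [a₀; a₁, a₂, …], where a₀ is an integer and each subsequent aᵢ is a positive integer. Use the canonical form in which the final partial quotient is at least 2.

[1; 2, 3, 55, 1, 2, 10]

Run the Euclidean algorithm, recording each quotient:
⌊17353/12144⌋ = 1, remainder 5209
⌊12144/5209⌋ = 2, remainder 1726
⌊5209/1726⌋ = 3, remainder 31
⌊1726/31⌋ = 55, remainder 21
⌊31/21⌋ = 1, remainder 10
⌊21/10⌋ = 2, remainder 1
⌊10/1⌋ = 10, remainder 0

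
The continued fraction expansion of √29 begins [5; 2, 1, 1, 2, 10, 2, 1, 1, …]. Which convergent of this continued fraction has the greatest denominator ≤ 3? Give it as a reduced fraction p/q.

a_0 = 5: 5/1  (≤ bound)
a_1 = 2: 11/2  (≤ bound)
a_2 = 1: 16/3  (≤ bound)
a_3 = 1: 27/5  (> 3, stop)

16/3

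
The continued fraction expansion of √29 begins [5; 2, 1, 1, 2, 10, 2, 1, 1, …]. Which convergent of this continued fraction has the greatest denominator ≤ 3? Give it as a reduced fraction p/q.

16/3

a_0 = 5: 5/1  (≤ bound)
a_1 = 2: 11/2  (≤ bound)
a_2 = 1: 16/3  (≤ bound)
a_3 = 1: 27/5  (> 3, stop)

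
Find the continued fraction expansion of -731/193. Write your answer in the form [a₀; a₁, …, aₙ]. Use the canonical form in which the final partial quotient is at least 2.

[-4; 4, 1, 2, 2, 2, 2]

-731 ÷ 193 → quotient -4, remainder 41
193 ÷ 41 → quotient 4, remainder 29
41 ÷ 29 → quotient 1, remainder 12
29 ÷ 12 → quotient 2, remainder 5
12 ÷ 5 → quotient 2, remainder 2
5 ÷ 2 → quotient 2, remainder 1
2 ÷ 1 → quotient 2, remainder 0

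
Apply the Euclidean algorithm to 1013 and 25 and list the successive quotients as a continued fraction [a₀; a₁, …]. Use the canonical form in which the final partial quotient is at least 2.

1013 ÷ 25 → quotient 40, remainder 13
25 ÷ 13 → quotient 1, remainder 12
13 ÷ 12 → quotient 1, remainder 1
12 ÷ 1 → quotient 12, remainder 0

[40; 1, 1, 12]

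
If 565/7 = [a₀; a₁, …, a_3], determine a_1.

1

Repeatedly divide and take the remainder:
565 ÷ 7 → quotient 80, remainder 5
7 ÷ 5 → quotient 1, remainder 2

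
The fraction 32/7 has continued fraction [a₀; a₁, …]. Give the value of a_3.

3

32 ÷ 7 → quotient 4, remainder 4
7 ÷ 4 → quotient 1, remainder 3
4 ÷ 3 → quotient 1, remainder 1
3 ÷ 1 → quotient 3, remainder 0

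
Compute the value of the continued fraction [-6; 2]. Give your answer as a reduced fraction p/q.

a_0 = -6: -6/1
a_1 = 2: -11/2

-11/2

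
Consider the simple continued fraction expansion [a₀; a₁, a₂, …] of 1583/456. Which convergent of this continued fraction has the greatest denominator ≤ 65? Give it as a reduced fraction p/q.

List convergents until the denominator exceeds the bound:
a_0 = 3: 3/1  (≤ bound)
a_1 = 2: 7/2  (≤ bound)
a_2 = 8: 59/17  (≤ bound)
a_3 = 3: 184/53  (≤ bound)
a_4 = 1: 243/70  (> 65, stop)

184/53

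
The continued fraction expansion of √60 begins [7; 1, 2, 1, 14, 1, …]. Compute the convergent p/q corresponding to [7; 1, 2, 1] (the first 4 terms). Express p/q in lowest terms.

a_0 = 7: 7/1
a_1 = 1: 8/1
a_2 = 2: 23/3
a_3 = 1: 31/4

31/4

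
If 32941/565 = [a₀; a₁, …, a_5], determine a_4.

Run the Euclidean algorithm, recording each quotient:
32941 = 58·565 + 171, so a_0 = 58
565 = 3·171 + 52, so a_1 = 3
171 = 3·52 + 15, so a_2 = 3
52 = 3·15 + 7, so a_3 = 3
15 = 2·7 + 1, so a_4 = 2

2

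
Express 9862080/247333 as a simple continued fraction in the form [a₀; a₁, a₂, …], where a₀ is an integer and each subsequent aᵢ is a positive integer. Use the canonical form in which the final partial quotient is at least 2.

9862080 ÷ 247333 → quotient 39, remainder 216093
247333 ÷ 216093 → quotient 1, remainder 31240
216093 ÷ 31240 → quotient 6, remainder 28653
31240 ÷ 28653 → quotient 1, remainder 2587
28653 ÷ 2587 → quotient 11, remainder 196
2587 ÷ 196 → quotient 13, remainder 39
196 ÷ 39 → quotient 5, remainder 1
39 ÷ 1 → quotient 39, remainder 0

[39; 1, 6, 1, 11, 13, 5, 39]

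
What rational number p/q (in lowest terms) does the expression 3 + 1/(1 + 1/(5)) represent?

Build up convergents one term at a time:
a_0 = 3: 3/1
a_1 = 1: 4/1
a_2 = 5: 23/6

23/6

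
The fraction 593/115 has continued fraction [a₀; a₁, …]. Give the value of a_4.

1

⌊593/115⌋ = 5, remainder 18
⌊115/18⌋ = 6, remainder 7
⌊18/7⌋ = 2, remainder 4
⌊7/4⌋ = 1, remainder 3
⌊4/3⌋ = 1, remainder 1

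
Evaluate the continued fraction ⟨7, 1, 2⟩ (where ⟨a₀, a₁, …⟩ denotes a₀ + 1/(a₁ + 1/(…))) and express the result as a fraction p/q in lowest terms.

23/3

a_0 = 7: 7/1
a_1 = 1: 8/1
a_2 = 2: 23/3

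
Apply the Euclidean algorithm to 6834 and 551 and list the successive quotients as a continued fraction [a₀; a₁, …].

Apply division with remainder until the remainder is 0:
6834 = 12·551 + 222, so a_0 = 12
551 = 2·222 + 107, so a_1 = 2
222 = 2·107 + 8, so a_2 = 2
107 = 13·8 + 3, so a_3 = 13
8 = 2·3 + 2, so a_4 = 2
3 = 1·2 + 1, so a_5 = 1
2 = 2·1 + 0, so a_6 = 2

[12; 2, 2, 13, 2, 1, 2]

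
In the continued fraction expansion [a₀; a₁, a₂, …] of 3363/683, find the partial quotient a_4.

3363 = 4·683 + 631, so a_0 = 4
683 = 1·631 + 52, so a_1 = 1
631 = 12·52 + 7, so a_2 = 12
52 = 7·7 + 3, so a_3 = 7
7 = 2·3 + 1, so a_4 = 2

2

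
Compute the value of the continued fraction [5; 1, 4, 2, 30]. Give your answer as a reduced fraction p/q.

Start with 30.
2 + 1/(30/1) = 2 + 1/30 = 61/30
4 + 1/(61/30) = 4 + 30/61 = 274/61
1 + 1/(274/61) = 1 + 61/274 = 335/274
5 + 1/(335/274) = 5 + 274/335 = 1949/335

1949/335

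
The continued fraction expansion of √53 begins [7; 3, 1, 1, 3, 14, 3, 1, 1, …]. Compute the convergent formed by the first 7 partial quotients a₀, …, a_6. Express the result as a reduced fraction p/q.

7979/1096

a_0 = 7: 7/1
a_1 = 3: 22/3
a_2 = 1: 29/4
a_3 = 1: 51/7
a_4 = 3: 182/25
a_5 = 14: 2599/357
a_6 = 3: 7979/1096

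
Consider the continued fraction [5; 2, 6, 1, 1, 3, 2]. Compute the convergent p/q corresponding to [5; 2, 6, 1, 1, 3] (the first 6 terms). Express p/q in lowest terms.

541/99

Start with 3.
1 + 1/(3/1) = 1 + 1/3 = 4/3
1 + 1/(4/3) = 1 + 3/4 = 7/4
6 + 1/(7/4) = 6 + 4/7 = 46/7
2 + 1/(46/7) = 2 + 7/46 = 99/46
5 + 1/(99/46) = 5 + 46/99 = 541/99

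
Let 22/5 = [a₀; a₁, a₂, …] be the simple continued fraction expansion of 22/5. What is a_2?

2

⌊22/5⌋ = 4, remainder 2
⌊5/2⌋ = 2, remainder 1
⌊2/1⌋ = 2, remainder 0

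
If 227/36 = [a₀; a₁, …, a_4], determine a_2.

3

⌊227/36⌋ = 6, remainder 11
⌊36/11⌋ = 3, remainder 3
⌊11/3⌋ = 3, remainder 2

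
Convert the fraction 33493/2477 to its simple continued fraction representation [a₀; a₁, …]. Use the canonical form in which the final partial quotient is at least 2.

Repeatedly divide and take the remainder:
33493 = 13·2477 + 1292, so a_0 = 13
2477 = 1·1292 + 1185, so a_1 = 1
1292 = 1·1185 + 107, so a_2 = 1
1185 = 11·107 + 8, so a_3 = 11
107 = 13·8 + 3, so a_4 = 13
8 = 2·3 + 2, so a_5 = 2
3 = 1·2 + 1, so a_6 = 1
2 = 2·1 + 0, so a_7 = 2

[13; 1, 1, 11, 13, 2, 1, 2]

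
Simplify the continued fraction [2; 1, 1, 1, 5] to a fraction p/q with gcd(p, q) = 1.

45/17

Collapse the nested fraction from the inside out:
Start with 5.
1 + 1/(5/1) = 1 + 1/5 = 6/5
1 + 1/(6/5) = 1 + 5/6 = 11/6
1 + 1/(11/6) = 1 + 6/11 = 17/11
2 + 1/(17/11) = 2 + 11/17 = 45/17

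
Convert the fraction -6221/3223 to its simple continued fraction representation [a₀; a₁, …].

-6221 ÷ 3223 → quotient -2, remainder 225
3223 ÷ 225 → quotient 14, remainder 73
225 ÷ 73 → quotient 3, remainder 6
73 ÷ 6 → quotient 12, remainder 1
6 ÷ 1 → quotient 6, remainder 0

[-2; 14, 3, 12, 6]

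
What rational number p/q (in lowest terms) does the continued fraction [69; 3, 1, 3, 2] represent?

Use the convergent recurrence hₖ = aₖ·hₖ₋₁ + hₖ₋₂ (and likewise for the denominators kₖ):
a_0 = 69: 69/1
a_1 = 3: 208/3
a_2 = 1: 277/4
a_3 = 3: 1039/15
a_4 = 2: 2355/34

2355/34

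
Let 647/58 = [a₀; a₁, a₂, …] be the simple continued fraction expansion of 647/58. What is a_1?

6

647 ÷ 58 → quotient 11, remainder 9
58 ÷ 9 → quotient 6, remainder 4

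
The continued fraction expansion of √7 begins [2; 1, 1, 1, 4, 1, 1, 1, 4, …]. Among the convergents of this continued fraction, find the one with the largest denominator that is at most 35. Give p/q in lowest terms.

82/31

a_0 = 2: 2/1  (≤ bound)
a_1 = 1: 3/1  (≤ bound)
a_2 = 1: 5/2  (≤ bound)
a_3 = 1: 8/3  (≤ bound)
a_4 = 4: 37/14  (≤ bound)
a_5 = 1: 45/17  (≤ bound)
a_6 = 1: 82/31  (≤ bound)
a_7 = 1: 127/48  (> 35, stop)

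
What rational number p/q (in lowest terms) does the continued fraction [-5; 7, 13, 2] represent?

-928/191

Start with 2.
13 + 1/(2/1) = 13 + 1/2 = 27/2
7 + 1/(27/2) = 7 + 2/27 = 191/27
-5 + 1/(191/27) = -5 + 27/191 = -928/191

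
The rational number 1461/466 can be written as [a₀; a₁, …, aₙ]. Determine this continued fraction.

Run the Euclidean algorithm, recording each quotient:
⌊1461/466⌋ = 3, remainder 63
⌊466/63⌋ = 7, remainder 25
⌊63/25⌋ = 2, remainder 13
⌊25/13⌋ = 1, remainder 12
⌊13/12⌋ = 1, remainder 1
⌊12/1⌋ = 12, remainder 0

[3; 7, 2, 1, 1, 12]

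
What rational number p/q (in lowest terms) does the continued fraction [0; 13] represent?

a_0 = 0: 0/1
a_1 = 13: 1/13

1/13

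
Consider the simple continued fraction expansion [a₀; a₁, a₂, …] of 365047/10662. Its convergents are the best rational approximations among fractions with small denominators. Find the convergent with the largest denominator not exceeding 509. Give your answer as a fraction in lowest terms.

719/21

a_0 = 34: 34/1  (≤ bound)
a_1 = 4: 137/4  (≤ bound)
a_2 = 5: 719/21  (≤ bound)
a_3 = 56: 40401/1180  (> 509, stop)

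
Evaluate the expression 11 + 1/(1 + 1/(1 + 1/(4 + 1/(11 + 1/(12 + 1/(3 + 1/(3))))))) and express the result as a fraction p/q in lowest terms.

144581/12513

Compute successive convergents:
a_0 = 11: 11/1
a_1 = 1: 12/1
a_2 = 1: 23/2
a_3 = 4: 104/9
a_4 = 11: 1167/101
a_5 = 12: 14108/1221
a_6 = 3: 43491/3764
a_7 = 3: 144581/12513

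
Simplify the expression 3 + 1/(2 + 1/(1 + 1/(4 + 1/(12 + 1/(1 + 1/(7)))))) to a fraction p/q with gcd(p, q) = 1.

4921/1466

Start with 7.
1 + 1/(7/1) = 1 + 1/7 = 8/7
12 + 1/(8/7) = 12 + 7/8 = 103/8
4 + 1/(103/8) = 4 + 8/103 = 420/103
1 + 1/(420/103) = 1 + 103/420 = 523/420
2 + 1/(523/420) = 2 + 420/523 = 1466/523
3 + 1/(1466/523) = 3 + 523/1466 = 4921/1466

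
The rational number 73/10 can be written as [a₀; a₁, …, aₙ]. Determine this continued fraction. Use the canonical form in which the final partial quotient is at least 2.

73 ÷ 10 → quotient 7, remainder 3
10 ÷ 3 → quotient 3, remainder 1
3 ÷ 1 → quotient 3, remainder 0

[7; 3, 3]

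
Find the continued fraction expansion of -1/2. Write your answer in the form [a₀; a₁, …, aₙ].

[-1; 2]

Apply division with remainder until the remainder is 0:
⌊-1/2⌋ = -1, remainder 1
⌊2/1⌋ = 2, remainder 0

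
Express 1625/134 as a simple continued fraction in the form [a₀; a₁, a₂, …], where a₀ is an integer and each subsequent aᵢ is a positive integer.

[12; 7, 1, 7, 2]

Repeatedly divide and take the remainder:
⌊1625/134⌋ = 12, remainder 17
⌊134/17⌋ = 7, remainder 15
⌊17/15⌋ = 1, remainder 2
⌊15/2⌋ = 7, remainder 1
⌊2/1⌋ = 2, remainder 0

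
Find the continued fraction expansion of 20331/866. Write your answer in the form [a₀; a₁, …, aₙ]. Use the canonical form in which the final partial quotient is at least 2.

[23; 2, 10, 3, 13]

20331 = 23·866 + 413, so a_0 = 23
866 = 2·413 + 40, so a_1 = 2
413 = 10·40 + 13, so a_2 = 10
40 = 3·13 + 1, so a_3 = 3
13 = 13·1 + 0, so a_4 = 13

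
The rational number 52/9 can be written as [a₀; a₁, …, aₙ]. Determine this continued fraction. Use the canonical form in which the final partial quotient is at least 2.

[5; 1, 3, 2]

⌊52/9⌋ = 5, remainder 7
⌊9/7⌋ = 1, remainder 2
⌊7/2⌋ = 3, remainder 1
⌊2/1⌋ = 2, remainder 0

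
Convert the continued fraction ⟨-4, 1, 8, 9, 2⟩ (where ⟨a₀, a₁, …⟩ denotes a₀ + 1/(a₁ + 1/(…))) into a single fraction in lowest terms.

-538/173

Start with 2.
9 + 1/(2/1) = 9 + 1/2 = 19/2
8 + 1/(19/2) = 8 + 2/19 = 154/19
1 + 1/(154/19) = 1 + 19/154 = 173/154
-4 + 1/(173/154) = -4 + 154/173 = -538/173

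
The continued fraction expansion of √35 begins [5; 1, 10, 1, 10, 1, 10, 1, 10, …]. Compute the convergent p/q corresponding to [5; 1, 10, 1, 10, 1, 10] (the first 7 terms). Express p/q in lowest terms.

Start with 10.
1 + 1/(10/1) = 1 + 1/10 = 11/10
10 + 1/(11/10) = 10 + 10/11 = 120/11
1 + 1/(120/11) = 1 + 11/120 = 131/120
10 + 1/(131/120) = 10 + 120/131 = 1430/131
1 + 1/(1430/131) = 1 + 131/1430 = 1561/1430
5 + 1/(1561/1430) = 5 + 1430/1561 = 9235/1561

9235/1561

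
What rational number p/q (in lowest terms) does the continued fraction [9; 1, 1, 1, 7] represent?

Start with 7.
1 + 1/(7/1) = 1 + 1/7 = 8/7
1 + 1/(8/7) = 1 + 7/8 = 15/8
1 + 1/(15/8) = 1 + 8/15 = 23/15
9 + 1/(23/15) = 9 + 15/23 = 222/23

222/23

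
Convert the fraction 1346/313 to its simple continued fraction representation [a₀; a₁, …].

Run the Euclidean algorithm, recording each quotient:
1346 ÷ 313 → quotient 4, remainder 94
313 ÷ 94 → quotient 3, remainder 31
94 ÷ 31 → quotient 3, remainder 1
31 ÷ 1 → quotient 31, remainder 0

[4; 3, 3, 31]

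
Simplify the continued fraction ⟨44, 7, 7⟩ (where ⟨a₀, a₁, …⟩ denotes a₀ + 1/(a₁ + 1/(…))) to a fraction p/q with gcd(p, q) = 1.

Compute successive convergents:
a_0 = 44: 44/1
a_1 = 7: 309/7
a_2 = 7: 2207/50

2207/50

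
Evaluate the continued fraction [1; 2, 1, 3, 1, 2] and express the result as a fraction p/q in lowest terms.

53/39

a_0 = 1: 1/1
a_1 = 2: 3/2
a_2 = 1: 4/3
a_3 = 3: 15/11
a_4 = 1: 19/14
a_5 = 2: 53/39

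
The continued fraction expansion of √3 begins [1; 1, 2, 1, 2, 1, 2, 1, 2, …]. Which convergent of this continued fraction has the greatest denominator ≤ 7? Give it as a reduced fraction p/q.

7/4

a_0 = 1: 1/1  (≤ bound)
a_1 = 1: 2/1  (≤ bound)
a_2 = 2: 5/3  (≤ bound)
a_3 = 1: 7/4  (≤ bound)
a_4 = 2: 19/11  (> 7, stop)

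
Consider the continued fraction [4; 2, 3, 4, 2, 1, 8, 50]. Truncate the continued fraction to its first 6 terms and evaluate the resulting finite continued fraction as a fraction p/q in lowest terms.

430/97

Starting at the tail and folding back:
Start with 1.
2 + 1/(1/1) = 2 + 1/1 = 3/1
4 + 1/(3/1) = 4 + 1/3 = 13/3
3 + 1/(13/3) = 3 + 3/13 = 42/13
2 + 1/(42/13) = 2 + 13/42 = 97/42
4 + 1/(97/42) = 4 + 42/97 = 430/97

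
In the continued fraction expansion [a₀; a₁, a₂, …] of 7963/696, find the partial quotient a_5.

7963 = 11·696 + 307, so a_0 = 11
696 = 2·307 + 82, so a_1 = 2
307 = 3·82 + 61, so a_2 = 3
82 = 1·61 + 21, so a_3 = 1
61 = 2·21 + 19, so a_4 = 2
21 = 1·19 + 2, so a_5 = 1

1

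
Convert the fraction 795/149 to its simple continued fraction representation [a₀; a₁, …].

[5; 2, 1, 49]

795 = 5·149 + 50, so a_0 = 5
149 = 2·50 + 49, so a_1 = 2
50 = 1·49 + 1, so a_2 = 1
49 = 49·1 + 0, so a_3 = 49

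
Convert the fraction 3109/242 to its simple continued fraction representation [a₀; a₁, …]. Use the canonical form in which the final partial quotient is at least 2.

[12; 1, 5, 1, 1, 5, 1, 2]

Apply division with remainder until the remainder is 0:
⌊3109/242⌋ = 12, remainder 205
⌊242/205⌋ = 1, remainder 37
⌊205/37⌋ = 5, remainder 20
⌊37/20⌋ = 1, remainder 17
⌊20/17⌋ = 1, remainder 3
⌊17/3⌋ = 5, remainder 2
⌊3/2⌋ = 1, remainder 1
⌊2/1⌋ = 2, remainder 0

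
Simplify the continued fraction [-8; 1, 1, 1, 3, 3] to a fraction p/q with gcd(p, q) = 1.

Compute successive convergents:
a_0 = -8: -8/1
a_1 = 1: -7/1
a_2 = 1: -15/2
a_3 = 1: -22/3
a_4 = 3: -81/11
a_5 = 3: -265/36

-265/36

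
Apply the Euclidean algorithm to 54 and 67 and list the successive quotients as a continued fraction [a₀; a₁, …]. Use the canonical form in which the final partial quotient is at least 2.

⌊54/67⌋ = 0, remainder 54
⌊67/54⌋ = 1, remainder 13
⌊54/13⌋ = 4, remainder 2
⌊13/2⌋ = 6, remainder 1
⌊2/1⌋ = 2, remainder 0

[0; 1, 4, 6, 2]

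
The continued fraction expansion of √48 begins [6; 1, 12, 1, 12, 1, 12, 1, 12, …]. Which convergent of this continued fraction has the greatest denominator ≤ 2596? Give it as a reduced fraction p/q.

17466/2521

a_0 = 6: 6/1  (≤ bound)
a_1 = 1: 7/1  (≤ bound)
a_2 = 12: 90/13  (≤ bound)
a_3 = 1: 97/14  (≤ bound)
a_4 = 12: 1254/181  (≤ bound)
a_5 = 1: 1351/195  (≤ bound)
a_6 = 12: 17466/2521  (≤ bound)
a_7 = 1: 18817/2716  (> 2596, stop)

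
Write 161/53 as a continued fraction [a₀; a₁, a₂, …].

[3; 26, 2]

161 ÷ 53 → quotient 3, remainder 2
53 ÷ 2 → quotient 26, remainder 1
2 ÷ 1 → quotient 2, remainder 0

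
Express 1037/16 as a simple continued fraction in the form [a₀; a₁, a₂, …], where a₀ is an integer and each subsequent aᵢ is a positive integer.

1037 = 64·16 + 13, so a_0 = 64
16 = 1·13 + 3, so a_1 = 1
13 = 4·3 + 1, so a_2 = 4
3 = 3·1 + 0, so a_3 = 3

[64; 1, 4, 3]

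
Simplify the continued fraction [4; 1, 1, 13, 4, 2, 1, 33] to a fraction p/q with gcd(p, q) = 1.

54345/12028

Start with 33.
1 + 1/(33/1) = 1 + 1/33 = 34/33
2 + 1/(34/33) = 2 + 33/34 = 101/34
4 + 1/(101/34) = 4 + 34/101 = 438/101
13 + 1/(438/101) = 13 + 101/438 = 5795/438
1 + 1/(5795/438) = 1 + 438/5795 = 6233/5795
1 + 1/(6233/5795) = 1 + 5795/6233 = 12028/6233
4 + 1/(12028/6233) = 4 + 6233/12028 = 54345/12028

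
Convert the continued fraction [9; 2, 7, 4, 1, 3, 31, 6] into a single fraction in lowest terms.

523112/55253

a_0 = 9: 9/1
a_1 = 2: 19/2
a_2 = 7: 142/15
a_3 = 4: 587/62
a_4 = 1: 729/77
a_5 = 3: 2774/293
a_6 = 31: 86723/9160
a_7 = 6: 523112/55253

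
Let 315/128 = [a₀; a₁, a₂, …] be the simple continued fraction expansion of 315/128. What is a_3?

1

315 = 2·128 + 59, so a_0 = 2
128 = 2·59 + 10, so a_1 = 2
59 = 5·10 + 9, so a_2 = 5
10 = 1·9 + 1, so a_3 = 1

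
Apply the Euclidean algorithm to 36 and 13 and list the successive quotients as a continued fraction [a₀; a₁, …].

[2; 1, 3, 3]

Apply division with remainder until the remainder is 0:
⌊36/13⌋ = 2, remainder 10
⌊13/10⌋ = 1, remainder 3
⌊10/3⌋ = 3, remainder 1
⌊3/1⌋ = 3, remainder 0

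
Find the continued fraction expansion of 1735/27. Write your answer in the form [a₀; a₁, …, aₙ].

[64; 3, 1, 6]

1735 = 64·27 + 7, so a_0 = 64
27 = 3·7 + 6, so a_1 = 3
7 = 1·6 + 1, so a_2 = 1
6 = 6·1 + 0, so a_3 = 6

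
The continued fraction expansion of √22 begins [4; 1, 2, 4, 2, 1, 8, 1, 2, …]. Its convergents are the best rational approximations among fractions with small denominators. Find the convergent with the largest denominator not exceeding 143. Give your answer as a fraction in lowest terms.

197/42

List convergents until the denominator exceeds the bound:
a_0 = 4: 4/1  (≤ bound)
a_1 = 1: 5/1  (≤ bound)
a_2 = 2: 14/3  (≤ bound)
a_3 = 4: 61/13  (≤ bound)
a_4 = 2: 136/29  (≤ bound)
a_5 = 1: 197/42  (≤ bound)
a_6 = 8: 1712/365  (> 143, stop)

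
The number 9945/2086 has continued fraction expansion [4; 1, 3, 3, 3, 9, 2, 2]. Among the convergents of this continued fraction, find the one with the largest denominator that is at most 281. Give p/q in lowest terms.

a_0 = 4: 4/1  (≤ bound)
a_1 = 1: 5/1  (≤ bound)
a_2 = 3: 19/4  (≤ bound)
a_3 = 3: 62/13  (≤ bound)
a_4 = 3: 205/43  (≤ bound)
a_5 = 9: 1907/400  (> 281, stop)

205/43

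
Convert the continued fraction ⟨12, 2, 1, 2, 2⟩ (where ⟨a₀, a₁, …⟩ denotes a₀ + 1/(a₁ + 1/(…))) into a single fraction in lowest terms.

235/19

a_0 = 12: 12/1
a_1 = 2: 25/2
a_2 = 1: 37/3
a_3 = 2: 99/8
a_4 = 2: 235/19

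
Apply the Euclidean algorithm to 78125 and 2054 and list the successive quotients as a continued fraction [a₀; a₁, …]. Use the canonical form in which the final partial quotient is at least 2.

Apply division with remainder until the remainder is 0:
⌊78125/2054⌋ = 38, remainder 73
⌊2054/73⌋ = 28, remainder 10
⌊73/10⌋ = 7, remainder 3
⌊10/3⌋ = 3, remainder 1
⌊3/1⌋ = 3, remainder 0

[38; 28, 7, 3, 3]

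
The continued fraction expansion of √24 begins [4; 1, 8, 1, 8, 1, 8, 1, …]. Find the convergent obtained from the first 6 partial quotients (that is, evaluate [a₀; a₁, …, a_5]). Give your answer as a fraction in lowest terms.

a_0 = 4: 4/1
a_1 = 1: 5/1
a_2 = 8: 44/9
a_3 = 1: 49/10
a_4 = 8: 436/89
a_5 = 1: 485/99

485/99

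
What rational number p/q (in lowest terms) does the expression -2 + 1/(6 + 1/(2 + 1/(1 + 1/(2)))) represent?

a_0 = -2: -2/1
a_1 = 6: -11/6
a_2 = 2: -24/13
a_3 = 1: -35/19
a_4 = 2: -94/51

-94/51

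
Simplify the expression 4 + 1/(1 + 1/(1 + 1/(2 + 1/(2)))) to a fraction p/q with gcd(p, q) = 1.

55/12

Start with 2.
2 + 1/(2/1) = 2 + 1/2 = 5/2
1 + 1/(5/2) = 1 + 2/5 = 7/5
1 + 1/(7/5) = 1 + 5/7 = 12/7
4 + 1/(12/7) = 4 + 7/12 = 55/12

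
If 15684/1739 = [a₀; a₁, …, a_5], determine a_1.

52

15684 ÷ 1739 → quotient 9, remainder 33
1739 ÷ 33 → quotient 52, remainder 23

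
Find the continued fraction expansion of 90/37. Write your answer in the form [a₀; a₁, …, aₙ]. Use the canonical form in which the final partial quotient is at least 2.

[2; 2, 3, 5]

90 = 2·37 + 16, so a_0 = 2
37 = 2·16 + 5, so a_1 = 2
16 = 3·5 + 1, so a_2 = 3
5 = 5·1 + 0, so a_3 = 5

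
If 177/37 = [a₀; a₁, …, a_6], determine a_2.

177 = 4·37 + 29, so a_0 = 4
37 = 1·29 + 8, so a_1 = 1
29 = 3·8 + 5, so a_2 = 3

3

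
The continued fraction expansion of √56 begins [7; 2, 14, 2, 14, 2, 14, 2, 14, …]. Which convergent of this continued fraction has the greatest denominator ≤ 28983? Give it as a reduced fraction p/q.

194873/26041

List convergents until the denominator exceeds the bound:
a_0 = 7: 7/1  (≤ bound)
a_1 = 2: 15/2  (≤ bound)
a_2 = 14: 217/29  (≤ bound)
a_3 = 2: 449/60  (≤ bound)
a_4 = 14: 6503/869  (≤ bound)
a_5 = 2: 13455/1798  (≤ bound)
a_6 = 14: 194873/26041  (≤ bound)
a_7 = 2: 403201/53880  (> 28983, stop)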